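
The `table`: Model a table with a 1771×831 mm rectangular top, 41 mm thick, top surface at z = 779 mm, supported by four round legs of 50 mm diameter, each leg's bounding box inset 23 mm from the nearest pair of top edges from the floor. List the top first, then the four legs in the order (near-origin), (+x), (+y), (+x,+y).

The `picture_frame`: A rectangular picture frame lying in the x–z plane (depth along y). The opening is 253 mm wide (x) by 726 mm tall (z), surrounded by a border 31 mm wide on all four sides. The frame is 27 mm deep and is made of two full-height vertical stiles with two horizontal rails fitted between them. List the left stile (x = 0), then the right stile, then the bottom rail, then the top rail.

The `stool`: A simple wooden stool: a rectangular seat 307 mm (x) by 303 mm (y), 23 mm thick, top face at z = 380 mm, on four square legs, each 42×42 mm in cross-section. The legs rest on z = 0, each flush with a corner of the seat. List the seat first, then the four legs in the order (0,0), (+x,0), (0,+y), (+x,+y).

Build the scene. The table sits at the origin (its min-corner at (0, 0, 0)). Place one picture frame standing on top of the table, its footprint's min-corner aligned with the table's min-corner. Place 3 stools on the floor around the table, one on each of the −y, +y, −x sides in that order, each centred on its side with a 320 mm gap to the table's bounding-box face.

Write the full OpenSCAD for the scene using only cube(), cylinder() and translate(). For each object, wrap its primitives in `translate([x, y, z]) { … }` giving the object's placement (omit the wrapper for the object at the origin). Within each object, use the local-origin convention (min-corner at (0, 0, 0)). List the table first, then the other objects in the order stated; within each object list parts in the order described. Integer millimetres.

translate([0, 0, 738]) cube([1771, 831, 41]);
translate([48, 48, 0]) cylinder(h = 738, r = 25);
translate([1723, 48, 0]) cylinder(h = 738, r = 25);
translate([48, 783, 0]) cylinder(h = 738, r = 25);
translate([1723, 783, 0]) cylinder(h = 738, r = 25);
translate([0, 0, 779]) {
  cube([31, 27, 788]);
  translate([284, 0, 0]) cube([31, 27, 788]);
  translate([31, 0, 0]) cube([253, 27, 31]);
  translate([31, 0, 757]) cube([253, 27, 31]);
}
translate([732, -623, 0]) {
  translate([0, 0, 357]) cube([307, 303, 23]);
  cube([42, 42, 357]);
  translate([265, 0, 0]) cube([42, 42, 357]);
  translate([0, 261, 0]) cube([42, 42, 357]);
  translate([265, 261, 0]) cube([42, 42, 357]);
}
translate([732, 1151, 0]) {
  translate([0, 0, 357]) cube([307, 303, 23]);
  cube([42, 42, 357]);
  translate([265, 0, 0]) cube([42, 42, 357]);
  translate([0, 261, 0]) cube([42, 42, 357]);
  translate([265, 261, 0]) cube([42, 42, 357]);
}
translate([-627, 264, 0]) {
  translate([0, 0, 357]) cube([307, 303, 23]);
  cube([42, 42, 357]);
  translate([265, 0, 0]) cube([42, 42, 357]);
  translate([0, 261, 0]) cube([42, 42, 357]);
  translate([265, 261, 0]) cube([42, 42, 357]);
}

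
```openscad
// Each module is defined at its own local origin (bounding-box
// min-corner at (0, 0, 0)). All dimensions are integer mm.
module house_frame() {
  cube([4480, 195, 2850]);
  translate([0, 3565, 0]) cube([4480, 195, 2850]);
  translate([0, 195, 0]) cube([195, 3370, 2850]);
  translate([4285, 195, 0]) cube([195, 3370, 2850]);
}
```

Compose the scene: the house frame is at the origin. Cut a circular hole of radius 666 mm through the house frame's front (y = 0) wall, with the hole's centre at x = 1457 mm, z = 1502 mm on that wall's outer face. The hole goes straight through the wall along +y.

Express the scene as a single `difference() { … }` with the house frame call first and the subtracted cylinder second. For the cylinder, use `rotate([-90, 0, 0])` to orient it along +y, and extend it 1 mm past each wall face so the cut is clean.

difference() {
  house_frame();
  translate([1457, -1, 1502]) rotate([-90, 0, 0]) cylinder(h = 197, r = 666);
}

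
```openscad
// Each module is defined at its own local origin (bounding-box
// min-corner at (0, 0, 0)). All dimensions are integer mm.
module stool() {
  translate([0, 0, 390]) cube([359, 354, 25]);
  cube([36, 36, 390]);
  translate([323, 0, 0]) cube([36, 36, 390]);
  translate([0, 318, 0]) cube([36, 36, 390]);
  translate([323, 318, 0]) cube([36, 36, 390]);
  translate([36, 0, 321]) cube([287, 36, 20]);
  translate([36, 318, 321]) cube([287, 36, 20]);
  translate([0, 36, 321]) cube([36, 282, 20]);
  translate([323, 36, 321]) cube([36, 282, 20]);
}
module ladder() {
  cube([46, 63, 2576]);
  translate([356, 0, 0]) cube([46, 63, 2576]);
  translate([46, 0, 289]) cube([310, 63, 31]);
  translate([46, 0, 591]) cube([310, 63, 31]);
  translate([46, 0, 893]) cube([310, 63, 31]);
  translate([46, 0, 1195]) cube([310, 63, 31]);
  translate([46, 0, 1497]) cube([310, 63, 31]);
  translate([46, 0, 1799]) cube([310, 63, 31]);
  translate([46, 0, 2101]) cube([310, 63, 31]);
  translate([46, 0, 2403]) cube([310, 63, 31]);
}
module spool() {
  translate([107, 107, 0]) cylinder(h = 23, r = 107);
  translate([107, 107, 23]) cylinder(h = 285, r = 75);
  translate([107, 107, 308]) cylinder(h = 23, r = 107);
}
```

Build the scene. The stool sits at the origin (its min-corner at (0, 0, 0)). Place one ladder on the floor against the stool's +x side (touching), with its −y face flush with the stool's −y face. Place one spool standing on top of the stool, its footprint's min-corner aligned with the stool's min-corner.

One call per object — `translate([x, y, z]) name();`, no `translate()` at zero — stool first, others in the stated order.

stool();
translate([359, 0, 0]) ladder();
translate([0, 0, 415]) spool();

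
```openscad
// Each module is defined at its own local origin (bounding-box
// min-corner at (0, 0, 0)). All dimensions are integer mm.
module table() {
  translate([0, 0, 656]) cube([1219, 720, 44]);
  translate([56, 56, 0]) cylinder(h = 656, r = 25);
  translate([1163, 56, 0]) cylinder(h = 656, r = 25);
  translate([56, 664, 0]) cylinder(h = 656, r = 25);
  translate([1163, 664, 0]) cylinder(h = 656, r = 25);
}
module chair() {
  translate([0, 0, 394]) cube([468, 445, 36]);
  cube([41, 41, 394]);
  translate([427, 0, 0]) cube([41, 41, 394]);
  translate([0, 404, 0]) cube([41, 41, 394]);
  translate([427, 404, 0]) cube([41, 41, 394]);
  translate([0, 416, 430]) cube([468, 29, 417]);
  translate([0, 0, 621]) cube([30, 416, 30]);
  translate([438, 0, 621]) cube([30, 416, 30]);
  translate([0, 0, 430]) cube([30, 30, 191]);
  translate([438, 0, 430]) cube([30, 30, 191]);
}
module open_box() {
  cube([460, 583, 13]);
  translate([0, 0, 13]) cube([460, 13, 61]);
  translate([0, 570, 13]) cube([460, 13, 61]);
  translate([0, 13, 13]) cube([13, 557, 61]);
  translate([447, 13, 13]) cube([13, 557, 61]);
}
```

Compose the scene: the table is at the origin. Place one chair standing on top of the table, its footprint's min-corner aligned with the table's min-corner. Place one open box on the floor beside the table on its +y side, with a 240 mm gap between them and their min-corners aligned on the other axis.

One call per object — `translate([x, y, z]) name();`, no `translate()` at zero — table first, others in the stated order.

table();
translate([0, 0, 700]) chair();
translate([0, 960, 0]) open_box();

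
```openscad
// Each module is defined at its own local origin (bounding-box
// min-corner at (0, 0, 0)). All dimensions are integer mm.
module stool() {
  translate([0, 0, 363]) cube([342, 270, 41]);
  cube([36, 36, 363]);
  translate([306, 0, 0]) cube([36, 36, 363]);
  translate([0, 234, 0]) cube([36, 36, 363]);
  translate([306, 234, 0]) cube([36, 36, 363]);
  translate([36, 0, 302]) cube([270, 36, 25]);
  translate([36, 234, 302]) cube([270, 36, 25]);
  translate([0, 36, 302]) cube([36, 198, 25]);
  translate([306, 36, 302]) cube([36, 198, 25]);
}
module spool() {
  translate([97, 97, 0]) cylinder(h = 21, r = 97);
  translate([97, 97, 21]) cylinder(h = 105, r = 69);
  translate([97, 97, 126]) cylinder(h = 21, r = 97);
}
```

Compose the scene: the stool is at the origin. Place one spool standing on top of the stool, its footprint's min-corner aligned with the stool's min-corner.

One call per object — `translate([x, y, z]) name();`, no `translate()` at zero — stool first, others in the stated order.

stool();
translate([0, 0, 404]) spool();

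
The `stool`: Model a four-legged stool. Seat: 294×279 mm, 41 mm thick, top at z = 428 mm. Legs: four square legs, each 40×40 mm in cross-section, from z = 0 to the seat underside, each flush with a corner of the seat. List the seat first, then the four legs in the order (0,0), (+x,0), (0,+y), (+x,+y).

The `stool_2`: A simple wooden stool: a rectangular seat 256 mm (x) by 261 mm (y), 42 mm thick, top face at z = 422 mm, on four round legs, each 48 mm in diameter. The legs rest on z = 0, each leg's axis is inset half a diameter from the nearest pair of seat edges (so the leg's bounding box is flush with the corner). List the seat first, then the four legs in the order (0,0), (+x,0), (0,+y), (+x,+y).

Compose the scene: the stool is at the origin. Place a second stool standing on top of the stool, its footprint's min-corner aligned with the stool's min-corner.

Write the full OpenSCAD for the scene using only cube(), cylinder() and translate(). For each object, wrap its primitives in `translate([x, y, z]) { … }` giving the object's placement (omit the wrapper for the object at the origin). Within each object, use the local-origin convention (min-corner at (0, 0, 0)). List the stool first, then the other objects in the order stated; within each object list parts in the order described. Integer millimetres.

translate([0, 0, 387]) cube([294, 279, 41]);
cube([40, 40, 387]);
translate([254, 0, 0]) cube([40, 40, 387]);
translate([0, 239, 0]) cube([40, 40, 387]);
translate([254, 239, 0]) cube([40, 40, 387]);
translate([0, 0, 428]) {
  translate([0, 0, 380]) cube([256, 261, 42]);
  translate([24, 24, 0]) cylinder(h = 380, r = 24);
  translate([232, 24, 0]) cylinder(h = 380, r = 24);
  translate([24, 237, 0]) cylinder(h = 380, r = 24);
  translate([232, 237, 0]) cylinder(h = 380, r = 24);
}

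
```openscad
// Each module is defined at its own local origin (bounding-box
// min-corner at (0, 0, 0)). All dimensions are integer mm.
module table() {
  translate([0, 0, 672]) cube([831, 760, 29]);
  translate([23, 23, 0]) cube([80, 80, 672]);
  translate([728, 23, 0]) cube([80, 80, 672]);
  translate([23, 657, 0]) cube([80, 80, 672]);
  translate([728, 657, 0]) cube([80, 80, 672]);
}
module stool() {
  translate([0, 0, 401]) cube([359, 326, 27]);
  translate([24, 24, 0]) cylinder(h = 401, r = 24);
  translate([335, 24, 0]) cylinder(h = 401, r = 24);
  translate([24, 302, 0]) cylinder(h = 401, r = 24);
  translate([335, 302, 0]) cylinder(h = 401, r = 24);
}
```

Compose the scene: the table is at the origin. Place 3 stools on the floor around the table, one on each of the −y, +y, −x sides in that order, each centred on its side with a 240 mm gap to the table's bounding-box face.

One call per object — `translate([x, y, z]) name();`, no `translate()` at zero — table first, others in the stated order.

table();
translate([236, -566, 0]) stool();
translate([236, 1000, 0]) stool();
translate([-599, 217, 0]) stool();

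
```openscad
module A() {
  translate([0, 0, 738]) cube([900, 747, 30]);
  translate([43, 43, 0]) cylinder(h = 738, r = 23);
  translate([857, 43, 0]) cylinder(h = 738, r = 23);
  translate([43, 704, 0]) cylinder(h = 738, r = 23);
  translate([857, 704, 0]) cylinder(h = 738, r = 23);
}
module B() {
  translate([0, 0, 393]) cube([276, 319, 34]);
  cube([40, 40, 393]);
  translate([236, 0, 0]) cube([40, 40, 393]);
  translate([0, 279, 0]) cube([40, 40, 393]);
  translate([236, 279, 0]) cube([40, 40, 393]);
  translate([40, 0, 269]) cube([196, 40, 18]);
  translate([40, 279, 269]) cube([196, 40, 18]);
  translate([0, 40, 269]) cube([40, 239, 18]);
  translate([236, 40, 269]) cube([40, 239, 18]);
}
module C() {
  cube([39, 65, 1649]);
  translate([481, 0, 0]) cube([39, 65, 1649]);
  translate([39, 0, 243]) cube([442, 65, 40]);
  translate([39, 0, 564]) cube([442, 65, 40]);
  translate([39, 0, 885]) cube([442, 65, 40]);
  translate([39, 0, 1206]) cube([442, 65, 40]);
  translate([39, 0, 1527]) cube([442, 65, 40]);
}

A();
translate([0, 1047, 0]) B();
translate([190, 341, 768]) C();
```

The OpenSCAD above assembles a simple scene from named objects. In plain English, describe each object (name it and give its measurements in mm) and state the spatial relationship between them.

A is a rectangular dining table. The top is 900×747×30 mm with its upper surface at z = 768 mm. It stands on four round legs of 46 mm diameter, each leg's bounding box inset 20 mm from the nearest pair of top edges, running from the floor to the underside of the top.

B is a simple wooden stool: a rectangular seat 276 mm (x) by 319 mm (y), 34 mm thick, top face at z = 427 mm, on four square legs, each 40×40 mm in cross-section. The legs rest on z = 0, each flush with a corner of the seat. Four stretchers, 40 mm wide and 18 mm tall, connect adjacent legs with their undersides at z = 269 mm, each running between the inner faces of the legs it joins and aligned with the legs' outer faces on the other axis.

C is a wooden ladder with two side rails of 39×65 mm section and 1649 mm height, set 520 mm apart overall. Between them run 5 rectangular rungs (65 mm deep, 40 mm thick), front faces flush with the rails' −y face. The bottom of the first rung is 243 mm above the floor and each subsequent rung is 321 mm higher than the one below.

The stool is on the floor beside the table on its +y side. The ladder is on top of the table, centred.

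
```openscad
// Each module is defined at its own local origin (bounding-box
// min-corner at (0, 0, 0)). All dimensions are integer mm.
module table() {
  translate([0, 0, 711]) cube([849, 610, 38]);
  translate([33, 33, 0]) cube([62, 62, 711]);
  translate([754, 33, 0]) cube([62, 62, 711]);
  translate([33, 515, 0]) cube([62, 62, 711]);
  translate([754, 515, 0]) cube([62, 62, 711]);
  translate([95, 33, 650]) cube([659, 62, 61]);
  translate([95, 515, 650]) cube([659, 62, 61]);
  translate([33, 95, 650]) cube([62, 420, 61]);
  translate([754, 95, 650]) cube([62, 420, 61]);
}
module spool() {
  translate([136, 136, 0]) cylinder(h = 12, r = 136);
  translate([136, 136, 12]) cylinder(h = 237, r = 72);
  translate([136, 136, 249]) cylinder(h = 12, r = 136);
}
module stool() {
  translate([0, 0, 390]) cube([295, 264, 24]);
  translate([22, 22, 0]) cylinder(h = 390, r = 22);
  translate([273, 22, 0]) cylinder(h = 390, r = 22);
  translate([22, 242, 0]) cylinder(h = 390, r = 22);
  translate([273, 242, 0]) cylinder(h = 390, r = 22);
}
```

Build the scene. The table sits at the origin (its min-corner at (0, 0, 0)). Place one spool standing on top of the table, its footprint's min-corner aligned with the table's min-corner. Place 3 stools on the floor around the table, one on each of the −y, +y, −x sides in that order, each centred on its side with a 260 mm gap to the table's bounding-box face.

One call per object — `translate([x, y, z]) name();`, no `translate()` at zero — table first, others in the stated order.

table();
translate([0, 0, 749]) spool();
translate([277, -524, 0]) stool();
translate([277, 870, 0]) stool();
translate([-555, 173, 0]) stool();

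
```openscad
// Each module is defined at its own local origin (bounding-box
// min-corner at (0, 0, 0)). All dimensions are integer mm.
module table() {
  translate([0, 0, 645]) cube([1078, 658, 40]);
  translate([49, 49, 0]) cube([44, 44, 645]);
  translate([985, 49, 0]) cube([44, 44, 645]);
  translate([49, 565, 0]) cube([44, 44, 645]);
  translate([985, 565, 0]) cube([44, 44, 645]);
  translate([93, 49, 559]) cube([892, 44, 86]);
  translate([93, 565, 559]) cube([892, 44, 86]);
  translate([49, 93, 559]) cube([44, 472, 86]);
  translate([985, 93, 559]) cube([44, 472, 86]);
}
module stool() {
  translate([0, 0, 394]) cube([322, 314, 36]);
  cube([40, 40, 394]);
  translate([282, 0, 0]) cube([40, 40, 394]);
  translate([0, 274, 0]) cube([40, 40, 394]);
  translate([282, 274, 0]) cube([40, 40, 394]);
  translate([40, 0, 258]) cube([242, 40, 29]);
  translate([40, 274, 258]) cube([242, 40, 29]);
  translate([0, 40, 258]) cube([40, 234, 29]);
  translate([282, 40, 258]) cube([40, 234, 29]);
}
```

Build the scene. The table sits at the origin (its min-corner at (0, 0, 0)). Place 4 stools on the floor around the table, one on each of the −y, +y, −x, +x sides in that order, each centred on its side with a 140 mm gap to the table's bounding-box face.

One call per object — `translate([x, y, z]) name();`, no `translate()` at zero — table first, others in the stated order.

table();
translate([378, -454, 0]) stool();
translate([378, 798, 0]) stool();
translate([-462, 172, 0]) stool();
translate([1218, 172, 0]) stool();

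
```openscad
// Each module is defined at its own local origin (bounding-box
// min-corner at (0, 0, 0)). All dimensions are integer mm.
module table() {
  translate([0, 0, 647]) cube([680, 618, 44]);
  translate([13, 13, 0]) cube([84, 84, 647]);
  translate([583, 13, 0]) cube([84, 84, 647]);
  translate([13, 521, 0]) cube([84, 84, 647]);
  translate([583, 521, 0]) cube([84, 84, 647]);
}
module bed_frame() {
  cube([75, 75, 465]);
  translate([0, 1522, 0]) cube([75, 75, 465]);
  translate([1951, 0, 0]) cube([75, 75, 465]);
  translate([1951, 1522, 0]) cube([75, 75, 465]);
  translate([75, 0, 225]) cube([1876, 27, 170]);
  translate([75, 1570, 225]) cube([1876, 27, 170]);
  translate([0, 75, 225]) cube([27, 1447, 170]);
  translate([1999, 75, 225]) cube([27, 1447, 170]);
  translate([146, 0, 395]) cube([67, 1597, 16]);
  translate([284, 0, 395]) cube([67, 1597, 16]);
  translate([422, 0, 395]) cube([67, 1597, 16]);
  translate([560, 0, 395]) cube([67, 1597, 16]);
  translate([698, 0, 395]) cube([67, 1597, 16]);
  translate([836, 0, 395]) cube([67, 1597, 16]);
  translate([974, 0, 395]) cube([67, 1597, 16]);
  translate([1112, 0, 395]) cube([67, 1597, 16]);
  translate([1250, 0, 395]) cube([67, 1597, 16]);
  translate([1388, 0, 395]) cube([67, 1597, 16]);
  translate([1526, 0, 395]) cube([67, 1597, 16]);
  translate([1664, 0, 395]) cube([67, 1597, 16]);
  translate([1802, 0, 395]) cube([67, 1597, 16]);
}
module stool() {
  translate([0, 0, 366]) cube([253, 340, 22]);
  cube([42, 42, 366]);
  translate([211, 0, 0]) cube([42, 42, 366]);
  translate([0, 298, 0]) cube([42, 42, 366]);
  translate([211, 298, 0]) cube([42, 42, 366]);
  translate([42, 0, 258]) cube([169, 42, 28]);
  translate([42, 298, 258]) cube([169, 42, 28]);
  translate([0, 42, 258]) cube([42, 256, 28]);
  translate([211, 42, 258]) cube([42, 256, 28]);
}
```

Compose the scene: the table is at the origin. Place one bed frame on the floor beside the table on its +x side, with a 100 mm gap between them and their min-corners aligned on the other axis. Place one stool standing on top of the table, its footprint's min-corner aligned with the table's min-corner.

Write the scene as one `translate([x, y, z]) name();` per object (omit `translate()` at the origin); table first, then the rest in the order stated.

table();
translate([780, 0, 0]) bed_frame();
translate([0, 0, 691]) stool();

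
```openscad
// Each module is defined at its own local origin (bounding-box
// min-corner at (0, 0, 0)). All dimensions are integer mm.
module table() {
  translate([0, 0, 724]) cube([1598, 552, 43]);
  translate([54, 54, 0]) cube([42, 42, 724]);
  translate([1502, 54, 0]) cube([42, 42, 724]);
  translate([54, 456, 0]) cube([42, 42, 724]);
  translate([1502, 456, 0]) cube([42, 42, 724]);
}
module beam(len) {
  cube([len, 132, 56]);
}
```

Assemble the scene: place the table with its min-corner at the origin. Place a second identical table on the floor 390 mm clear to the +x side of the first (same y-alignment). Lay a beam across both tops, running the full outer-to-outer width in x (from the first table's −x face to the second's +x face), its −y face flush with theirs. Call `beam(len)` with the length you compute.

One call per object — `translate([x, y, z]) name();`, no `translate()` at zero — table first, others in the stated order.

table();
translate([1988, 0, 0]) table();
translate([0, 0, 767]) beam(3586);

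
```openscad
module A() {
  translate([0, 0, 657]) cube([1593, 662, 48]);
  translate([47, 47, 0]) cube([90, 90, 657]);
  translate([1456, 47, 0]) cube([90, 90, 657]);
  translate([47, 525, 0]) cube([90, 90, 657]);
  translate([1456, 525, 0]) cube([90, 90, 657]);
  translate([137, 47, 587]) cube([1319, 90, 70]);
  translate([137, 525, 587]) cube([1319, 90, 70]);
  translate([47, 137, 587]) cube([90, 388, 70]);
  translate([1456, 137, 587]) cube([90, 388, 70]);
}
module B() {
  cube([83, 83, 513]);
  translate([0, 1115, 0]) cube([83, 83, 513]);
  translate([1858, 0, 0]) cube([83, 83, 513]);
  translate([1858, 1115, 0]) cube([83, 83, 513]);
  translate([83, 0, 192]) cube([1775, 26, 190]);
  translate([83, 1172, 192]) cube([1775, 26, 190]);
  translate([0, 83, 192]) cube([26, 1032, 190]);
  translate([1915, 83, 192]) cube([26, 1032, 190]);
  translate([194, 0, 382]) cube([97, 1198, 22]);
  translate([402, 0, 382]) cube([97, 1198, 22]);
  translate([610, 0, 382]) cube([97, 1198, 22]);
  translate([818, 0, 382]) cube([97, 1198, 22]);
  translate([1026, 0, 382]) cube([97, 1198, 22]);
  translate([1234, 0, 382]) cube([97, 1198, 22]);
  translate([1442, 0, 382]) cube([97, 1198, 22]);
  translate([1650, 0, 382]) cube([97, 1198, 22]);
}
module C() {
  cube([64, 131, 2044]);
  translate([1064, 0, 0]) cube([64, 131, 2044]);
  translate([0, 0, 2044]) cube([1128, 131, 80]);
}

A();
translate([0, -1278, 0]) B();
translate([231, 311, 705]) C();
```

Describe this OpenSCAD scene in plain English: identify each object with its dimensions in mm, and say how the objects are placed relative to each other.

A is a table: top 1593 mm (x) × 662 mm (y), 48 mm thick, upper face at z = 705 mm, on four 90×90 mm square legs, each inset 47 mm from the nearest pair of top edges, running from z = 0 to the bottom of the top. Four apron rails, 90 mm thick and 70 mm tall, run between adjacent legs with their top edges flush with the underside of the top and their outer faces flush with the legs' outer faces.

B is a bed frame 1941 mm long (x) by 1198 mm wide (y). Four 83×83 mm corner posts, 513 mm tall, at the corners of the footprint. Four rails of 26 mm thickness and 190 mm height run between adjacent posts with their undersides at z = 192 mm, their outer faces flush with the outside of the frame (the two x-running rails run between the posts' inner faces; the two y-running rails run between the posts' inner faces). 8 slats, each 97 mm wide (x) and 22 mm thick, lie across the top of the two x-running rails, running the full 1198 mm width of the frame in y; the slats are evenly spaced along x between the inner faces of the end posts with equal gaps (rounded down to the nearest mm) at the −x end and between each pair — any rounding remainder accumulates at the +x end.

C is a rectangular door frame: two vertical jambs of 64×131 mm section, 2044 mm tall, with a clear opening 1000 mm wide between their inner faces. A header 80 mm tall and 131 mm deep lies on top of the jambs and spans the full outside width.

The bed frame is on the floor beside the table on its −y side. The door frame is on top of the table.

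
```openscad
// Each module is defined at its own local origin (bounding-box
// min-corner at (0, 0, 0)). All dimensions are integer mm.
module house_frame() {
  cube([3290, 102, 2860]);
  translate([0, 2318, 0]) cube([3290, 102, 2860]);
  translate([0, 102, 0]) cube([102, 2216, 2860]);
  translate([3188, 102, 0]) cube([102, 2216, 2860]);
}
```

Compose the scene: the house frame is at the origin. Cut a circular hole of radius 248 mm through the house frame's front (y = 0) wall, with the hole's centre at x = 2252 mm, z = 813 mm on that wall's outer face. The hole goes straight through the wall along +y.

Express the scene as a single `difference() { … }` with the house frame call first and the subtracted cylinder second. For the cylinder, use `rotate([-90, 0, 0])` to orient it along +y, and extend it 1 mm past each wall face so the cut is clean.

difference() {
  house_frame();
  translate([2252, -1, 813]) rotate([-90, 0, 0]) cylinder(h = 104, r = 248);
}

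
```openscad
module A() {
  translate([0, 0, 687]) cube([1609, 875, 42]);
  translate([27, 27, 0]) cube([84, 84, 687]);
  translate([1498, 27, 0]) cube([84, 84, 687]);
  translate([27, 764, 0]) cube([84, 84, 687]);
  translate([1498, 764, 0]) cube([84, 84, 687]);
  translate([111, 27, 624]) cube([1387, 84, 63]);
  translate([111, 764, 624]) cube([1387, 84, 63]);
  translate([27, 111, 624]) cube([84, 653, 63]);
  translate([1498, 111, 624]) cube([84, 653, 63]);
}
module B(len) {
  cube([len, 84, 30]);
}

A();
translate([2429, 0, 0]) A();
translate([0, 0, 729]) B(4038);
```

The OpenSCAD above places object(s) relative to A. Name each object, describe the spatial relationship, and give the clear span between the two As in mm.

Second table starts at x = 2429; first ends at x = 1609; clear span = 2429 − 1609 = 820 mm.

A is a table. B is a beam. A beam spans the tops of two tables. The clear span between the two tables is 820 mm.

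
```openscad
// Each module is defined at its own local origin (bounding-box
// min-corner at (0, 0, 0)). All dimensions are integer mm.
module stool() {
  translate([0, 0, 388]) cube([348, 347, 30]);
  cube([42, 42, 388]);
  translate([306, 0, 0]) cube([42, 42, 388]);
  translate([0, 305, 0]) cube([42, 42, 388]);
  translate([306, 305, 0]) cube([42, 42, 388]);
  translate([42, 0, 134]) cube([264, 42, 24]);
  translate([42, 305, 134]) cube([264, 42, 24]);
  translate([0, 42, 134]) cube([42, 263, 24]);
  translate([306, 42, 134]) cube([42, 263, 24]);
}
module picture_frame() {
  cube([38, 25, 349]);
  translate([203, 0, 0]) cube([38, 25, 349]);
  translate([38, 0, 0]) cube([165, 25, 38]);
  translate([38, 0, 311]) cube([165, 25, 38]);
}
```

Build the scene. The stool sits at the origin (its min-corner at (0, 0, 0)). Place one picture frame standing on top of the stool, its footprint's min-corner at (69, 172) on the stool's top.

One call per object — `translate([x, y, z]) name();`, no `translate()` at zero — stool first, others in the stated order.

stool();
translate([69, 172, 418]) picture_frame();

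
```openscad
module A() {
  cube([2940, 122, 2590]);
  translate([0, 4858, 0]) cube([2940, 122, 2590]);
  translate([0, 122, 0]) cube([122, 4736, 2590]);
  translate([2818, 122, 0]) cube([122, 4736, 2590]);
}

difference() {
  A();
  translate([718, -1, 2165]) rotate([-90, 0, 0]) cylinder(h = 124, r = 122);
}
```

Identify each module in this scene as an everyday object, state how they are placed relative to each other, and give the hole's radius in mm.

The subtracted cylinder has r = 122 mm.

A is a house frame. The house frame has a circular hole through its front wall. The hole's radius is 122 mm.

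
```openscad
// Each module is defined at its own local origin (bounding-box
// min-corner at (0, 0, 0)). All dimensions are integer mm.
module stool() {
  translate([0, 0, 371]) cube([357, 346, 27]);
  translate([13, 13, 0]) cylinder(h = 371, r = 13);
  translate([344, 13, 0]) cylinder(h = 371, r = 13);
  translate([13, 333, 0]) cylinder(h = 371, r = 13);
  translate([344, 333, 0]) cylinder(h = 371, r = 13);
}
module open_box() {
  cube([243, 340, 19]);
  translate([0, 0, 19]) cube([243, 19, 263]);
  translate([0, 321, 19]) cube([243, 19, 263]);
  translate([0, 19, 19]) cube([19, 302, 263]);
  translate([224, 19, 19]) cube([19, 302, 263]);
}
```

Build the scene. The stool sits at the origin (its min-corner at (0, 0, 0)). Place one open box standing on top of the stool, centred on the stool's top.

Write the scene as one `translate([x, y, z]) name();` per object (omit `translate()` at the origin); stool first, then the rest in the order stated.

stool();
translate([57, 3, 398]) open_box();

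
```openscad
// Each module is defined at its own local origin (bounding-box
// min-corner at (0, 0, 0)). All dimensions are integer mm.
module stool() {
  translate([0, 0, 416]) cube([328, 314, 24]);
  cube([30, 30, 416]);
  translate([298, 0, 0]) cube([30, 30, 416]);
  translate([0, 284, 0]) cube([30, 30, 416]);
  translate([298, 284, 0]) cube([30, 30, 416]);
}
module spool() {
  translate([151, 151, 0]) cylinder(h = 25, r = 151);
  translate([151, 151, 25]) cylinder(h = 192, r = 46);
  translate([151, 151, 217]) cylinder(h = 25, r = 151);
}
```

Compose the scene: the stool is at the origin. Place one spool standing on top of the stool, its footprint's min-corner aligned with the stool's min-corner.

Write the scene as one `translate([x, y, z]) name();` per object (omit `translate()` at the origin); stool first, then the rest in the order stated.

stool();
translate([0, 0, 440]) spool();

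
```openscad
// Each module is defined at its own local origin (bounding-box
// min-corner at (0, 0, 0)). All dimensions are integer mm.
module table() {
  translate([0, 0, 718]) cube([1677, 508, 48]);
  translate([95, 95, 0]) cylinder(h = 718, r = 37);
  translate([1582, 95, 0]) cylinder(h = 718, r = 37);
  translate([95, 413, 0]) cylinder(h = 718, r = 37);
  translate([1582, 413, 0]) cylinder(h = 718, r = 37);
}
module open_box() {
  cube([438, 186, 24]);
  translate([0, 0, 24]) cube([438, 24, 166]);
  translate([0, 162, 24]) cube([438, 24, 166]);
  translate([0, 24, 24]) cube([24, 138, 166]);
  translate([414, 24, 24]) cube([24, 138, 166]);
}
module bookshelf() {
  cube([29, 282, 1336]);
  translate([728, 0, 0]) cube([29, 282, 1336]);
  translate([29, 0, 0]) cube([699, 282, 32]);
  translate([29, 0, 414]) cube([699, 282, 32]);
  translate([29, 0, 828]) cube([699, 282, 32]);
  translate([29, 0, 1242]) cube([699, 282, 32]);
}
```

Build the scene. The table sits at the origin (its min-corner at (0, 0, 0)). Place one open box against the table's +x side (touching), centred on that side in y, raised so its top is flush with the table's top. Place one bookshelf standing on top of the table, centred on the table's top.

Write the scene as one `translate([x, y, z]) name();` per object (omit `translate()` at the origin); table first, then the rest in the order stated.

table();
translate([1677, 161, 576]) open_box();
translate([460, 113, 766]) bookshelf();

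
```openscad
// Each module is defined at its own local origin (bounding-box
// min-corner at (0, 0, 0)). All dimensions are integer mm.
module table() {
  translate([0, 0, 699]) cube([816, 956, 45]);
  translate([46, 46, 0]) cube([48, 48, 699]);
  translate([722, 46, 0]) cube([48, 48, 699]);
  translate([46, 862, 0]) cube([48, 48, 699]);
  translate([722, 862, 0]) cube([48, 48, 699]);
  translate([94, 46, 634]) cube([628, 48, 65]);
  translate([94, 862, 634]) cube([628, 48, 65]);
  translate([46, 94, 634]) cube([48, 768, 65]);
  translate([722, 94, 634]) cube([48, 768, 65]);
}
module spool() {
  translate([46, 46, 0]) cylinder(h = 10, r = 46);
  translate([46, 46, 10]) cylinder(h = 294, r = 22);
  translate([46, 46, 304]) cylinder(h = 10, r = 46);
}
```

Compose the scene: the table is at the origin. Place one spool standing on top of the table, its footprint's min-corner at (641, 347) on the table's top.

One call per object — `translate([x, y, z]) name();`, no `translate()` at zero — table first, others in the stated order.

table();
translate([641, 347, 744]) spool();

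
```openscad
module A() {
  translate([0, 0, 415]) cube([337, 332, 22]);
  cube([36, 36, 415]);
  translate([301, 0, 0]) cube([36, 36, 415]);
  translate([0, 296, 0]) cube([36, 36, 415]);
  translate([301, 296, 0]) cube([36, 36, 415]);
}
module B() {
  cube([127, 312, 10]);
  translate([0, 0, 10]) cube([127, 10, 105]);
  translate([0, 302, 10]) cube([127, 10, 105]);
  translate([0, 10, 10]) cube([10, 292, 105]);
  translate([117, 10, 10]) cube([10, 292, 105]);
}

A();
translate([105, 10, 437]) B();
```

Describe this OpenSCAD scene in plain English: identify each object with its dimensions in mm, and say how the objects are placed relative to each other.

A is a simple wooden stool: a rectangular seat 337 mm (x) by 332 mm (y), 22 mm thick, top face at z = 437 mm, on four square legs, each 36×36 mm in cross-section. The legs rest on z = 0, each flush with a corner of the seat.

B is an open-topped rectangular box: outside dimensions 127×312×115 mm, with a uniform wall and base thickness of 10 mm. The base is a full 127×312 slab on the floor; four walls sit on top of the base. The front and back walls (the −y and +y sides) span the full width; the two side walls fit between them.

The open box is on top of the stool, centred.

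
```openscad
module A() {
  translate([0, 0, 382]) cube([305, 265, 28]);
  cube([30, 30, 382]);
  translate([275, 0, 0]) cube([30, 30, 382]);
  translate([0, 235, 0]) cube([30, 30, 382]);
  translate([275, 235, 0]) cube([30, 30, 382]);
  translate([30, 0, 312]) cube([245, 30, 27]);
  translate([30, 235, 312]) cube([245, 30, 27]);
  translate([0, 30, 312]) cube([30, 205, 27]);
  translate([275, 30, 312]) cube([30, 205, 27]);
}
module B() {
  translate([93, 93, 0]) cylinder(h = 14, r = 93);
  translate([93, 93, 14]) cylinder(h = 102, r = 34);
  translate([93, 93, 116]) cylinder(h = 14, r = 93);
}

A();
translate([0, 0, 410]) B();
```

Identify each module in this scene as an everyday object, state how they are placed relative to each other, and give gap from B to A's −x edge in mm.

The spool's min-x is at 0; the stool's min-x is 0; gap = 0 mm.

A is a stool. B is a spool. The spool is on top of the stool. The gap from the spool to the stool's −x edge is 0 mm.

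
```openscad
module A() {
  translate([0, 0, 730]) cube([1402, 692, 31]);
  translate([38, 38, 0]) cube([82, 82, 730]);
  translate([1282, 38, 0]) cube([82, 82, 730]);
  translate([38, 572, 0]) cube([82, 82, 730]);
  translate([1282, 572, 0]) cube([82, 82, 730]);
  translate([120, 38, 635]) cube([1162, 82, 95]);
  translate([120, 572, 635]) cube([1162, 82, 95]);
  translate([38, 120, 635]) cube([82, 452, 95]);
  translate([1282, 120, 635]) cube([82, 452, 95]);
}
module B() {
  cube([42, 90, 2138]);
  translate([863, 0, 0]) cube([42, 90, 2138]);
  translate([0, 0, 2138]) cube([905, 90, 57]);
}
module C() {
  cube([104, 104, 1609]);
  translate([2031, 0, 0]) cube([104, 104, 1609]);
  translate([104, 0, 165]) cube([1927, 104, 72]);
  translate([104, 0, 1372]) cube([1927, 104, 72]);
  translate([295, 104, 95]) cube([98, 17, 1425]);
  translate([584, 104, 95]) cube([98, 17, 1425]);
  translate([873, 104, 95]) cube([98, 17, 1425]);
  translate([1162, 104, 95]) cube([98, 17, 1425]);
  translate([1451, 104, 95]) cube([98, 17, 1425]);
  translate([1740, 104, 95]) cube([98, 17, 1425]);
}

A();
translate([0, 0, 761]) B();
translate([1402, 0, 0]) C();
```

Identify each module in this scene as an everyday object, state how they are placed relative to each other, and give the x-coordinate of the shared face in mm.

The table's +x face and the fence section's −x face are both at x = 1402 mm.

A is a table. B is a door frame. C is a fence section. The door frame is on top of the table. The fence section is against the table's +x side, with their −y faces flush. The x-coordinate of the shared face is 1402 mm.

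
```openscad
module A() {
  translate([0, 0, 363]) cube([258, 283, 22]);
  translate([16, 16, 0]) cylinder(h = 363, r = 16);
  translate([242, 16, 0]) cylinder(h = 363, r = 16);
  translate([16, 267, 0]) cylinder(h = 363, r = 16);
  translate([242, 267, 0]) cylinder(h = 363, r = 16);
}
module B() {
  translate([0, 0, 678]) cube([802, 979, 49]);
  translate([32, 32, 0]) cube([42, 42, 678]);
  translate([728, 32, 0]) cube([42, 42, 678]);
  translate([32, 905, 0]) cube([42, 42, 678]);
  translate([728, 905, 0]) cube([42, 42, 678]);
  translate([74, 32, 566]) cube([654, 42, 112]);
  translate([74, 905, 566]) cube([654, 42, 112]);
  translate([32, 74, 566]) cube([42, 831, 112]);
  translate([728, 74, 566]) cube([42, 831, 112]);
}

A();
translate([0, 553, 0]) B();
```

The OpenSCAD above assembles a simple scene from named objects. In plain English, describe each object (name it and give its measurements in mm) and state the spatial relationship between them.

A is a simple wooden stool: a rectangular seat 258 mm (x) by 283 mm (y), 22 mm thick, top face at z = 385 mm, on four round legs, each 32 mm in diameter. The legs rest on z = 0, each leg's axis is inset half a diameter from the nearest pair of seat edges (so the leg's bounding box is flush with the corner).

B is a table: top 802 mm (x) × 979 mm (y), 49 mm thick, upper face at z = 727 mm, on four 42×42 mm square legs, each inset 32 mm from the nearest pair of top edges, running from z = 0 to the bottom of the top. Four apron rails, 42 mm thick and 112 mm tall, run between adjacent legs with their top edges flush with the underside of the top and their outer faces flush with the legs' outer faces.

The table is on the floor beside the stool on its +y side.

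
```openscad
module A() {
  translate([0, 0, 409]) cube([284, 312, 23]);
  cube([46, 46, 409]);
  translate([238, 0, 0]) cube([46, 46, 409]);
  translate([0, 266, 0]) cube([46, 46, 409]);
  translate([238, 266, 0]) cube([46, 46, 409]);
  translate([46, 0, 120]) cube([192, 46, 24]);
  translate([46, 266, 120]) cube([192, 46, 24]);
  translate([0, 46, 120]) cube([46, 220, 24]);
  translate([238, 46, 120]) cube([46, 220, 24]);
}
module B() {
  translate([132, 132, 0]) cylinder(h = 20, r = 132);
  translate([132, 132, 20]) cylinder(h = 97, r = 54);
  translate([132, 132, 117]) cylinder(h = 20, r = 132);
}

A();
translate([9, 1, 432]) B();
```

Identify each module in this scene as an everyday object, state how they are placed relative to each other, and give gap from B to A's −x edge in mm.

A is a stool. B is a spool. The spool is on top of the stool. The gap from the spool to the stool's −x edge is 9 mm.

The spool's min-x is at 9; the stool's min-x is 0; gap = 9 mm.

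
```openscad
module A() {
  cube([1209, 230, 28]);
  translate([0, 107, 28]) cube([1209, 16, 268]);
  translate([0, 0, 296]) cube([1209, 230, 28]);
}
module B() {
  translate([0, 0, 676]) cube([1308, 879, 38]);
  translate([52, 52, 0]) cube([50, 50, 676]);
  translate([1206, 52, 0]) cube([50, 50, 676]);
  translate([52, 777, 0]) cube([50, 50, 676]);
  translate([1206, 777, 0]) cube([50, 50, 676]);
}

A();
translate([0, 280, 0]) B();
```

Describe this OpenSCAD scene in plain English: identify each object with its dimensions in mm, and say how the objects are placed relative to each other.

A is an I-beam lying along x, 1209 mm long. Overall section height 324 mm. Two flanges 230 mm wide (y) and 28 mm thick, one on the floor and one at the top; a web 16 mm thick runs between them, centred on the flange width.

B is a table: top 1308 mm (x) × 879 mm (y), 38 mm thick, upper face at z = 714 mm, on four 50×50 mm square legs, each inset 52 mm from the nearest pair of top edges, running from z = 0 to the bottom of the top.

The table is on the floor beside the I-beam on its +y side.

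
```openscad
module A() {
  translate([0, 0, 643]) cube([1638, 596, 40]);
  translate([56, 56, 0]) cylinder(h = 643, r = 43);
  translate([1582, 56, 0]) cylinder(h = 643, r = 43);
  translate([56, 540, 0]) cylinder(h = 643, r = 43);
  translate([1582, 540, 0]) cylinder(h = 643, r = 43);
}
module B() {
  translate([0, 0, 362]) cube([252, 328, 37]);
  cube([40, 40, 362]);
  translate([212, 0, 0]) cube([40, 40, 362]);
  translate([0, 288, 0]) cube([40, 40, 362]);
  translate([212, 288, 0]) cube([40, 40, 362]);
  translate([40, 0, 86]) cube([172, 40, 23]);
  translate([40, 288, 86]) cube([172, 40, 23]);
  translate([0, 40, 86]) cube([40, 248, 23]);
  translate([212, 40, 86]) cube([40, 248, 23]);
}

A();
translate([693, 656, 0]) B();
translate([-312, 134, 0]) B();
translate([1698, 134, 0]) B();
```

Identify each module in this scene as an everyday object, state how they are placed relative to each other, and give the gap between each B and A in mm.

Each stool's nearest face is 60 mm from the table's bounding box.

A is a table. B is a stool. Three stools sit around the table at the +y, −x, +x sides. The gap between each stool and the table is 60 mm.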